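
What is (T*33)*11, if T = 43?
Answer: 15609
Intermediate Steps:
(T*33)*11 = (43*33)*11 = 1419*11 = 15609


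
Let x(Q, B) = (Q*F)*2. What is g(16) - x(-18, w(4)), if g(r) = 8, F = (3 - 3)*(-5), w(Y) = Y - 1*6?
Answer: 8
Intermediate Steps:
w(Y) = -6 + Y (w(Y) = Y - 6 = -6 + Y)
F = 0 (F = 0*(-5) = 0)
x(Q, B) = 0 (x(Q, B) = (Q*0)*2 = 0*2 = 0)
g(16) - x(-18, w(4)) = 8 - 1*0 = 8 + 0 = 8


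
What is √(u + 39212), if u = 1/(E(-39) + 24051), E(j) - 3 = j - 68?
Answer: √22486466842455/23947 ≈ 198.02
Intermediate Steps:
E(j) = -65 + j (E(j) = 3 + (j - 68) = 3 + (-68 + j) = -65 + j)
u = 1/23947 (u = 1/((-65 - 39) + 24051) = 1/(-104 + 24051) = 1/23947 ≈ 4.1759e-5)
√(u + 39212) = √(1/23947 + 39212) = √(939009765/23947) = √22486466842455/23947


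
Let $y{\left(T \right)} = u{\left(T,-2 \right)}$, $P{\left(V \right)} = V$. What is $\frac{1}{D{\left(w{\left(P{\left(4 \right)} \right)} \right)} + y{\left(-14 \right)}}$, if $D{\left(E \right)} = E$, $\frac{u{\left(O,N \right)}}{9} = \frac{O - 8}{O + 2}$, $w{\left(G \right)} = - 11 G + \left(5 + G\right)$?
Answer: $- \frac{2}{37} \approx -0.054054$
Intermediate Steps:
$w{\left(G \right)} = 5 - 10 G$
$u{\left(O,N \right)} = \frac{9 \left(-8 + O\right)}{2 + O}$ ($u{\left(O,N \right)} = 9 \frac{O - 8}{O + 2} = 9 \frac{-8 + O}{2 + O} = \frac{9 \left(-8 + O\right)}{2 + O}$)
$y{\left(T \right)} = \frac{9 \left(-8 + T\right)}{2 + T}$
$\frac{1}{D{\left(w{\left(P{\left(4 \right)} \right)} \right)} + y{\left(-14 \right)}} = \frac{1}{\left(5 - 40\right) + \frac{9 \left(-8 - 14\right)}{2 - 14}} = \frac{1}{\left(5 - 40\right) + 9 \frac{1}{-12} \left(-22\right)} = \frac{1}{-35 + 9 \left(- \frac{1}{12}\right) \left(-22\right)} = \frac{1}{-35 + \frac{33}{2}} = \frac{1}{- \frac{37}{2}} = - \frac{2}{37}$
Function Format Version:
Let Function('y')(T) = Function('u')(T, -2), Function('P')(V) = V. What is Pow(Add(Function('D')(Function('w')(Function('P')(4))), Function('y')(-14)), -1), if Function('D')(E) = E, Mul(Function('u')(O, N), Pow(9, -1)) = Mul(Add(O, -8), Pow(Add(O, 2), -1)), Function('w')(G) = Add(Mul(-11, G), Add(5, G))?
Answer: Rational(-2, 37) ≈ -0.054054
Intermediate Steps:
Function('w')(G) = Add(5, Mul(-10, G))
Function('u')(O, N) = Mul(9, Pow(Add(2, O), -1), Add(-8, O)) (Function('u')(O, N) = Mul(9, Mul(Add(O, -8), Pow(Add(O, 2), -1))) = Mul(9, Mul(Add(-8, O), Pow(Add(2, O), -1))) = Mul(9, Mul(Pow(Add(2, O), -1), Add(-8, O))) = Mul(9, Pow(Add(2, O), -1), Add(-8, O)))
Function('y')(T) = Mul(9, Pow(Add(2, T), -1), Add(-8, T))
Pow(Add(Function('D')(Function('w')(Function('P')(4))), Function('y')(-14)), -1) = Pow(Add(Add(5, Mul(-10, 4)), Mul(9, Pow(Add(2, -14), -1), Add(-8, -14))), -1) = Pow(Add(Add(5, -40), Mul(9, Pow(-12, -1), -22)), -1) = Pow(Add(-35, Mul(9, Rational(-1, 12), -22)), -1) = Pow(Add(-35, Rational(33, 2)), -1) = Pow(Rational(-37, 2), -1) = Rational(-2, 37)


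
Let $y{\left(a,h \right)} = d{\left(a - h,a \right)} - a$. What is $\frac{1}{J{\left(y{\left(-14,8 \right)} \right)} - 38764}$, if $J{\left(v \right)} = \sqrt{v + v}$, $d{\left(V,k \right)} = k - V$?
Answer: $- \frac{881}{34151083} - \frac{\sqrt{11}}{751323826} \approx -2.5802 \cdot 10^{-5}$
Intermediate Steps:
$y{\left(a,h \right)} = h - a$ ($y{\left(a,h \right)} = \left(a - \left(a - h\right)\right) - a = h - a$)
$J{\left(v \right)} = \sqrt{2} \sqrt{v}$ ($J{\left(v \right)} = \sqrt{2 v} = \sqrt{2} \sqrt{v}$)
$\frac{1}{J{\left(y{\left(-14,8 \right)} \right)} - 38764} = \frac{1}{\sqrt{2} \sqrt{8 - -14} - 38764} = \frac{1}{\sqrt{2} \sqrt{8 + 14} - 38764} = \frac{1}{\sqrt{2} \sqrt{22} - 38764} = \frac{1}{2 \sqrt{11} - 38764} = \frac{1}{-38764 + 2 \sqrt{11}}$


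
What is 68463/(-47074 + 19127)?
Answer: -68463/27947 ≈ -2.4497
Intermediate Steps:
68463/(-47074 + 19127) = 68463/(-27947) = 68463*(-1/27947) = -68463/27947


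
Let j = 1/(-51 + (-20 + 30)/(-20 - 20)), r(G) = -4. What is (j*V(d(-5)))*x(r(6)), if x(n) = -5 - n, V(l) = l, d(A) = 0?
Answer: 0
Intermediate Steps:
j = -4/205 (j = 1/(-51 + 10/(-40)) = 1/(-51 + 10*(-1/40)) = 1/(-51 - 1/4) = 1/(-205/4) = -4/205 ≈ -0.019512)
(j*V(d(-5)))*x(r(6)) = (-4/205*0)*(-5 - 1*(-4)) = 0*(-5 + 4) = 0*(-1) = 0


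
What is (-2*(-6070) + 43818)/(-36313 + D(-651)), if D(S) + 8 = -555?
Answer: -3997/2634 ≈ -1.5175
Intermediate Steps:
D(S) = -563 (D(S) = -8 - 555 = -563)
(-2*(-6070) + 43818)/(-36313 + D(-651)) = (-2*(-6070) + 43818)/(-36313 - 563) = (12140 + 43818)/(-36876) = 55958*(-1/36876) = -3997/2634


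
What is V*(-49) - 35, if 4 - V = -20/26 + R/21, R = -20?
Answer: -12299/39 ≈ -315.36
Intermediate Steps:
V = 1562/273 (V = 4 - (-20/26 - 20/21) = 4 - (-20*1/26 - 20*1/21) = 4 - (-10/13 - 20/21) = 4 - 1*(-470/273) = 4 + 470/273 = 1562/273 ≈ 5.7216)
V*(-49) - 35 = (1562/273)*(-49) - 35 = -10934/39 - 35 = -12299/39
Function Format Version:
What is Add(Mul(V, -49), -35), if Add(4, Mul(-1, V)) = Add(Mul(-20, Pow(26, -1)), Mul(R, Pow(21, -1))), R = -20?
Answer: Rational(-12299, 39) ≈ -315.36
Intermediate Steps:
V = Rational(1562, 273) (V = Add(4, Mul(-1, Add(Mul(-20, Pow(26, -1)), Mul(-20, Pow(21, -1))))) = Add(4, Mul(-1, Add(Mul(-20, Rational(1, 26)), Mul(-20, Rational(1, 21))))) = Add(4, Mul(-1, Add(Rational(-10, 13), Rational(-20, 21)))) = Add(4, Mul(-1, Rational(-470, 273))) = Add(4, Rational(470, 273)) = Rational(1562, 273) ≈ 5.7216)
Add(Mul(V, -49), -35) = Add(Mul(Rational(1562, 273), -49), -35) = Add(Rational(-10934, 39), -35) = Rational(-12299, 39)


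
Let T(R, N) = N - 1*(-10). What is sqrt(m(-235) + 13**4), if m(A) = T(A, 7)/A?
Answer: sqrt(1577277230)/235 ≈ 169.00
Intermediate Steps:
T(R, N) = 10 + N (T(R, N) = N + 10 = 10 + N)
m(A) = 17/A (m(A) = (10 + 7)/A = 17/A)
sqrt(m(-235) + 13**4) = sqrt(17/(-235) + 13**4) = sqrt(17*(-1/235) + 28561) = sqrt(-17/235 + 28561) = sqrt(6711818/235) = sqrt(1577277230)/235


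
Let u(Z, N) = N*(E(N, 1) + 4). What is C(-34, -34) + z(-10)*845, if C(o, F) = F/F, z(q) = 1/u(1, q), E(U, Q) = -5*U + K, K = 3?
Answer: -55/114 ≈ -0.48246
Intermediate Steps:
E(U, Q) = 3 - 5*U (E(U, Q) = -5*U + 3 = 3 - 5*U)
u(Z, N) = N*(7 - 5*N) (u(Z, N) = N*((3 - 5*N) + 4) = N*(7 - 5*N))
z(q) = 1/(q*(7 - 5*q))
C(o, F) = 1
C(-34, -34) + z(-10)*845 = 1 - 1/(-10*(-7 + 5*(-10)))*845 = 1 - 1*(-1/10)/(-7 - 50)*845 = 1 - 1*(-1/10)/(-57)*845 = 1 - 1*(-1/10)*(-1/57)*845 = 1 - 1/570*845 = 1 - 169/114 = -55/114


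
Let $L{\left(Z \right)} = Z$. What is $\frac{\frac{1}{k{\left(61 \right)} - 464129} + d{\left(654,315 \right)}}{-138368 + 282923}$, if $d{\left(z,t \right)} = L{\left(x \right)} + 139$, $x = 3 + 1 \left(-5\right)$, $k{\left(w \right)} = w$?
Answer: $\frac{12715463}{13416669948} \approx 0.00094774$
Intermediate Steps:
$x = -2$ ($x = 3 - 5 = -2$)
$d{\left(z,t \right)} = 137$ ($d{\left(z,t \right)} = -2 + 139 = 137$)
$\frac{\frac{1}{k{\left(61 \right)} - 464129} + d{\left(654,315 \right)}}{-138368 + 282923} = \frac{\frac{1}{61 - 464129} + 137}{-138368 + 282923} = \frac{\frac{1}{-464068} + 137}{144555} = \left(- \frac{1}{464068} + 137\right) \frac{1}{144555} = \frac{63577315}{464068} \cdot \frac{1}{144555} = \frac{12715463}{13416669948}$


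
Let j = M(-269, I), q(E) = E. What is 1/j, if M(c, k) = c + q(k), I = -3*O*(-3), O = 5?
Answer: -1/224 ≈ -0.0044643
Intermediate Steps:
I = 45 (I = -3*5*(-3) = -15*(-3) = 45)
M(c, k) = c + k
j = -224 (j = -269 + 45 = -224)
1/j = 1/(-224) = -1/224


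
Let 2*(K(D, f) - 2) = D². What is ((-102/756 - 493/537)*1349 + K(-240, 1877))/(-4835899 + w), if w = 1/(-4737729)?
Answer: -975281897939401/172246243221090696 ≈ -0.0056621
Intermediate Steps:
w = -1/4737729 ≈ -2.1107e-7
K(D, f) = 2 + D²/2
((-102/756 - 493/537)*1349 + K(-240, 1877))/(-4835899 + w) = ((-102/756 - 493/537)*1349 + (2 + (½)*(-240)²))/(-4835899 - 1/4737729) = ((-102*1/756 - 493*1/537)*1349 + (2 + (½)*57600))/(-22911178933372/4737729) = ((-17/126 - 493/537)*1349 + (2 + 28800))*(-4737729/22911178933372) = (-23749/22554*1349 + 28802)*(-4737729/22911178933372) = (-32037401/22554 + 28802)*(-4737729/22911178933372) = (617562907/22554)*(-4737729/22911178933372) = -975281897939401/172246243221090696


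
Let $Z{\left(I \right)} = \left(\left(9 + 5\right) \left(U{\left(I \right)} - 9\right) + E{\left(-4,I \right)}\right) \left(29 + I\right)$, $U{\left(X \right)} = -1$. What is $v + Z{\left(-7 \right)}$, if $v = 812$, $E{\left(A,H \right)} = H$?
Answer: $-2422$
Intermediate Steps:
$Z{\left(I \right)} = \left(-140 + I\right) \left(29 + I\right)$ ($Z{\left(I \right)} = \left(\left(9 + 5\right) \left(-1 - 9\right) + I\right) \left(29 + I\right) = \left(14 \left(-10\right) + I\right) \left(29 + I\right) = \left(-140 + I\right) \left(29 + I\right)$)
$v + Z{\left(-7 \right)} = 812 - \left(3283 - 49\right) = 812 + \left(-4060 + 49 + 777\right) = 812 - 3234 = -2422$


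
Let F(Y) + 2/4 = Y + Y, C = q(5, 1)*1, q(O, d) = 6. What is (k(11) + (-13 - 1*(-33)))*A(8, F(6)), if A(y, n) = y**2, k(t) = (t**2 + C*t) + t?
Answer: 13952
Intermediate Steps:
C = 6 (C = 6*1 = 6)
F(Y) = -1/2 + 2*Y (F(Y) = -1/2 + (Y + Y) = -1/2 + 2*Y)
k(t) = t**2 + 7*t (k(t) = (t**2 + 6*t) + t = t**2 + 7*t)
(k(11) + (-13 - 1*(-33)))*A(8, F(6)) = (11*(7 + 11) + (-13 - 1*(-33)))*8**2 = (11*18 + (-13 + 33))*64 = (198 + 20)*64 = 218*64 = 13952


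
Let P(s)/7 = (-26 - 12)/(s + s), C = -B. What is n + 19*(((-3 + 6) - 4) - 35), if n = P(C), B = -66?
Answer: -45277/66 ≈ -686.02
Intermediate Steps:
C = 66 (C = -1*(-66) = 66)
P(s) = -133/s (P(s) = 7*((-26 - 12)/(s + s)) = 7*(-38*1/(2*s)) = 7*(-19/s) = -133/s)
n = -133/66 ≈ -2.0152
n + 19*(((-3 + 6) - 4) - 35) = -133/66 + 19*(((-3 + 6) - 4) - 35) = -133/66 + 19*((3 - 4) - 35) = -133/66 + 19*(-1 - 35) = -133/66 + 19*(-36) = -133/66 - 684 = -45277/66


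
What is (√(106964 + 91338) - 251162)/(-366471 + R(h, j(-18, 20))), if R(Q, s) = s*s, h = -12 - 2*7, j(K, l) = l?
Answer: 251162/366071 - √198302/366071 ≈ 0.68489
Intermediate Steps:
h = -26 (h = -12 - 14 = -26)
R(Q, s) = s²
(√(106964 + 91338) - 251162)/(-366471 + R(h, j(-18, 20))) = (√(106964 + 91338) - 251162)/(-366471 + 20²) = (√198302 - 251162)/(-366471 + 400) = (-251162 + √198302)/(-366071) = (-251162 + √198302)*(-1/366071) = 251162/366071 - √198302/366071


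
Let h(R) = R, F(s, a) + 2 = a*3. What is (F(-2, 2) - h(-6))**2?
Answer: 100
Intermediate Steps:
F(s, a) = -2 + 3*a (F(s, a) = -2 + a*3 = -2 + 3*a)
(F(-2, 2) - h(-6))**2 = ((-2 + 3*2) - 1*(-6))**2 = ((-2 + 6) + 6)**2 = (4 + 6)**2 = 10**2 = 100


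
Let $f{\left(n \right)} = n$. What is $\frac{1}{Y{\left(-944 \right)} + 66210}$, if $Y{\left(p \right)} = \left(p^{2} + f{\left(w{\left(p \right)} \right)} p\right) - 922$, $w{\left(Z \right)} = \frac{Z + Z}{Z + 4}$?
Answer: $\frac{235}{224314072} \approx 1.0476 \cdot 10^{-6}$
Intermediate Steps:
$w{\left(Z \right)} = \frac{2 Z}{4 + Z}$
$Y{\left(p \right)} = -922 + p^{2} + \frac{2 p^{2}}{4 + p}$ ($Y{\left(p \right)} = \left(p^{2} + \frac{2 p}{4 + p} p\right) - 922 = \left(p^{2} + \frac{2 p^{2}}{4 + p}\right) - 922 = -922 + p^{2} + \frac{2 p^{2}}{4 + p}$)
$\frac{1}{Y{\left(-944 \right)} + 66210} = \frac{1}{\frac{2 \left(-944\right)^{2} + \left(-922 + \left(-944\right)^{2}\right) \left(4 - 944\right)}{4 - 944} + 66210} = \frac{1}{\frac{2 \cdot 891136 + \left(-922 + 891136\right) \left(-940\right)}{-940} + 66210} = \frac{1}{- \frac{1782272 + 890214 \left(-940\right)}{940} + 66210} = \frac{1}{- \frac{1782272 - 836801160}{940} + 66210} = \frac{1}{\left(- \frac{1}{940}\right) \left(-835018888\right) + 66210} = \frac{1}{\frac{208754722}{235} + 66210} = \frac{1}{\frac{224314072}{235}} = \frac{235}{224314072}$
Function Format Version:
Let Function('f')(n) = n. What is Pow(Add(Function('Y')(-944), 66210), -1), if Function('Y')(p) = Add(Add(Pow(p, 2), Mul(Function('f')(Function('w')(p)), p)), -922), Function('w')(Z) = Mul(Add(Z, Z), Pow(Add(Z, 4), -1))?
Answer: Rational(235, 224314072) ≈ 1.0476e-6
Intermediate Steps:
Function('w')(Z) = Mul(2, Z, Pow(Add(4, Z), -1)) (Function('w')(Z) = Mul(Mul(2, Z), Pow(Add(4, Z), -1)) = Mul(2, Z, Pow(Add(4, Z), -1)))
Function('Y')(p) = Add(-922, Pow(p, 2), Mul(2, Pow(p, 2), Pow(Add(4, p), -1))) (Function('Y')(p) = Add(Add(Pow(p, 2), Mul(Mul(2, p, Pow(Add(4, p), -1)), p)), -922) = Add(Add(Pow(p, 2), Mul(2, Pow(p, 2), Pow(Add(4, p), -1))), -922) = Add(-922, Pow(p, 2), Mul(2, Pow(p, 2), Pow(Add(4, p), -1))))
Pow(Add(Function('Y')(-944), 66210), -1) = Pow(Add(Mul(Pow(Add(4, -944), -1), Add(Mul(2, Pow(-944, 2)), Mul(Add(-922, Pow(-944, 2)), Add(4, -944)))), 66210), -1) = Pow(Add(Mul(Pow(-940, -1), Add(Mul(2, 891136), Mul(Add(-922, 891136), -940))), 66210), -1) = Pow(Add(Mul(Rational(-1, 940), Add(1782272, Mul(890214, -940))), 66210), -1) = Pow(Add(Mul(Rational(-1, 940), Add(1782272, -836801160)), 66210), -1) = Pow(Add(Mul(Rational(-1, 940), -835018888), 66210), -1) = Pow(Add(Rational(208754722, 235), 66210), -1) = Pow(Rational(224314072, 235), -1) = Rational(235, 224314072)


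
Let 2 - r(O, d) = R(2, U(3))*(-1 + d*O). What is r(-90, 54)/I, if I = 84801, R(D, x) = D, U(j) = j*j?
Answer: 9724/84801 ≈ 0.11467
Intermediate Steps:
U(j) = j²
r(O, d) = 4 - 2*O*d (r(O, d) = 2 - 2*(-1 + d*O) = 2 - 2*(-1 + O*d) = 2 - (-2 + 2*O*d) = 2 + (2 - 2*O*d) = 4 - 2*O*d)
r(-90, 54)/I = (4 - 2*(-90)*54)/84801 = (4 + 9720)*(1/84801) = 9724*(1/84801) = 9724/84801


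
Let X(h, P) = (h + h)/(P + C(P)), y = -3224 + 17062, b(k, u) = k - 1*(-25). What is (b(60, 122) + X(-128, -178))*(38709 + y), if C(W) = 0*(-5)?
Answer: 404244071/89 ≈ 4.5421e+6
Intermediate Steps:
C(W) = 0
b(k, u) = 25 + k (b(k, u) = k + 25 = 25 + k)
y = 13838
X(h, P) = 2*h/P (X(h, P) = (h + h)/(P + 0) = (2*h)/P = 2*h/P)
(b(60, 122) + X(-128, -178))*(38709 + y) = ((25 + 60) + 2*(-128)/(-178))*(38709 + 13838) = (85 + 2*(-128)*(-1/178))*52547 = (85 + 128/89)*52547 = (7693/89)*52547 = 404244071/89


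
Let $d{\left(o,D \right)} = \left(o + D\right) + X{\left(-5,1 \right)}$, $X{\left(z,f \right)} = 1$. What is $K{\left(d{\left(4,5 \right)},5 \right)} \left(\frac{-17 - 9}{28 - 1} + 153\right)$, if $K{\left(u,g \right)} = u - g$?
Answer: $\frac{20525}{27} \approx 760.19$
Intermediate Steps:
$d{\left(o,D \right)} = 1 + D + o$ ($d{\left(o,D \right)} = \left(o + D\right) + 1 = \left(D + o\right) + 1 = 1 + D + o$)
$K{\left(d{\left(4,5 \right)},5 \right)} \left(\frac{-17 - 9}{28 - 1} + 153\right) = \left(\left(1 + 5 + 4\right) - 5\right) \left(\frac{-17 - 9}{28 - 1} + 153\right) = \left(10 - 5\right) \left(- \frac{26}{27} + 153\right) = 5 \left(\left(-26\right) \frac{1}{27} + 153\right) = 5 \left(- \frac{26}{27} + 153\right) = 5 \cdot \frac{4105}{27} = \frac{20525}{27}$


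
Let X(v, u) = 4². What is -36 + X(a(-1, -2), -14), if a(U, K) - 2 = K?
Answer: -20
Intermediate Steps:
a(U, K) = 2 + K
X(v, u) = 16
-36 + X(a(-1, -2), -14) = -36 + 16 = -20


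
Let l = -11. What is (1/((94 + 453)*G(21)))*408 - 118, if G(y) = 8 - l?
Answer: -1225966/10393 ≈ -117.96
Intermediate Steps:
G(y) = 19 (G(y) = 8 - 1*(-11) = 8 + 11 = 19)
(1/((94 + 453)*G(21)))*408 - 118 = (1/((94 + 453)*19))*408 - 118 = ((1/19)/547)*408 - 118 = ((1/547)*(1/19))*408 - 118 = (1/10393)*408 - 118 = 408/10393 - 118 = -1225966/10393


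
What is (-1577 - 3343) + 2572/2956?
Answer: -3635237/739 ≈ -4919.1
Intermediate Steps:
(-1577 - 3343) + 2572/2956 = -4920 + 2572*(1/2956) = -4920 + 643/739 = -3635237/739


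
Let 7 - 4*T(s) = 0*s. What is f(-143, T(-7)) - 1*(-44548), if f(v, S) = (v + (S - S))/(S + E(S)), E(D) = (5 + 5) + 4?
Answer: 2805952/63 ≈ 44539.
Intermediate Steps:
T(s) = 7/4 (T(s) = 7/4 - 0*s = 7/4 - 1/4*0 = 7/4 + 0 = 7/4)
E(D) = 14 (E(D) = 10 + 4 = 14)
f(v, S) = v/(14 + S) (f(v, S) = (v + (S - S))/(S + 14) = (v + 0)/(14 + S) = v/(14 + S))
f(-143, T(-7)) - 1*(-44548) = -143/(14 + 7/4) - 1*(-44548) = -143/63/4 + 44548 = -143*4/63 + 44548 = -572/63 + 44548 = 2805952/63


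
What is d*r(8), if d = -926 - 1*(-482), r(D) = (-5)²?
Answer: -11100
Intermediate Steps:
r(D) = 25
d = -444 (d = -926 + 482 = -444)
d*r(8) = -444*25 = -11100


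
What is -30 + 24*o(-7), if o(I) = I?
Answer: -198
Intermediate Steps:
-30 + 24*o(-7) = -30 + 24*(-7) = -30 - 168 = -198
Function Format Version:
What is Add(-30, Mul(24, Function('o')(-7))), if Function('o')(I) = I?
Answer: -198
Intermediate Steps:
Add(-30, Mul(24, Function('o')(-7))) = Add(-30, Mul(24, -7)) = Add(-30, -168) = -198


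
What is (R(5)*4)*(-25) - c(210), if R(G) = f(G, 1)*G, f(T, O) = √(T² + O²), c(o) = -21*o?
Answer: 4410 - 500*√26 ≈ 1860.5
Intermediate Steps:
f(T, O) = √(O² + T²)
R(G) = G*√(1 + G²) (R(G) = √(1² + G²)*G = √(1 + G²)*G = G*√(1 + G²))
(R(5)*4)*(-25) - c(210) = ((5*√(1 + 5²))*4)*(-25) - (-21)*210 = ((5*√(1 + 25))*4)*(-25) - 1*(-4410) = ((5*√26)*4)*(-25) + 4410 = (20*√26)*(-25) + 4410 = -500*√26 + 4410 = 4410 - 500*√26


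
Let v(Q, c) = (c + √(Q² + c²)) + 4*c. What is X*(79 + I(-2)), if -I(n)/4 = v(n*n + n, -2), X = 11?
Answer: 1309 - 88*√2 ≈ 1184.5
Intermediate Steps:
v(Q, c) = √(Q² + c²) + 5*c
I(n) = 40 - 4*√(4 + (n + n²)²) (I(n) = -4*(√((n*n + n)² + (-2)²) + 5*(-2)) = -4*(√((n² + n)² + 4) - 10) = -4*(√((n + n²)² + 4) - 10) = -4*(√(4 + (n + n²)²) - 10) = -4*(-10 + √(4 + (n + n²)²)) = 40 - 4*√(4 + (n + n²)²))
X*(79 + I(-2)) = 11*(79 + (40 - 4*√(4 + (-2)²*(1 - 2)²))) = 11*(79 + (40 - 4*√(4 + 4*(-1)²))) = 11*(79 + (40 - 4*√(4 + 4*1))) = 11*(79 + (40 - 4*√(4 + 4))) = 11*(79 + (40 - 8*√2)) = 11*(119 - 8*√2) = 1309 - 88*√2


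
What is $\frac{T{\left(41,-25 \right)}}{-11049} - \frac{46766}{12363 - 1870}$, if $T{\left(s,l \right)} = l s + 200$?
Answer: $- \frac{169353603}{38645719} \approx -4.3822$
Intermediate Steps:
$T{\left(s,l \right)} = 200 + l s$
$\frac{T{\left(41,-25 \right)}}{-11049} - \frac{46766}{12363 - 1870} = \frac{200 - 1025}{-11049} - \frac{46766}{12363 - 1870} = \left(200 - 1025\right) \left(- \frac{1}{11049}\right) - \frac{46766}{12363 - 1870} = \left(-825\right) \left(- \frac{1}{11049}\right) - \frac{46766}{10493} = \frac{275}{3683} - \frac{46766}{10493} = - \frac{169353603}{38645719}$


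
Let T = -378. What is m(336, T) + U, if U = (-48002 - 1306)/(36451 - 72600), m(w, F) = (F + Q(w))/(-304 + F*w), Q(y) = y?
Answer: 3139509177/2301100744 ≈ 1.3644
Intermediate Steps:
m(w, F) = (F + w)/(-304 + F*w)
U = 49308/36149 (U = -49308/(-36149) = -49308*(-1/36149) = 49308/36149 ≈ 1.3640)
m(336, T) + U = (-378 + 336)/(-304 - 378*336) + 49308/36149 = -42/(-304 - 127008) + 49308/36149 = -42/(-127312) + 49308/36149 = -1/127312*(-42) + 49308/36149 = 21/63656 + 49308/36149 = 3139509177/2301100744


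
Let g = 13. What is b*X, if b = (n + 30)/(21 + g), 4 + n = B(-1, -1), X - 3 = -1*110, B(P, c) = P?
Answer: -2675/34 ≈ -78.677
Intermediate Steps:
X = -107 (X = 3 - 1*110 = 3 - 110 = -107)
n = -5 (n = -4 - 1 = -5)
b = 25/34 (b = (-5 + 30)/(21 + 13) = 25/34 ≈ 0.73529)
b*X = (25/34)*(-107) = -2675/34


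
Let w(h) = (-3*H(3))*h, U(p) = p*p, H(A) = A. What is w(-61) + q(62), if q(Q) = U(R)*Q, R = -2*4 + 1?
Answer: 3587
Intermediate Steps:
R = -7 (R = -8 + 1 = -7)
U(p) = p**2
w(h) = -9*h (w(h) = (-3*3)*h = -9*h)
q(Q) = 49*Q (q(Q) = (-7)**2*Q = 49*Q)
w(-61) + q(62) = -9*(-61) + 49*62 = 549 + 3038 = 3587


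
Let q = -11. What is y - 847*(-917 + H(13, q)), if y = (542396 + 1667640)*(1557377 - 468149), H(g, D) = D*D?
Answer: 2407233766420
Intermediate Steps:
H(g, D) = D**2
y = 2407233092208 (y = 2210036*1089228 = 2407233092208)
y - 847*(-917 + H(13, q)) = 2407233092208 - 847*(-917 + (-11)**2) = 2407233092208 - 847*(-917 + 121) = 2407233092208 - 847*(-796) = 2407233092208 + 674212 = 2407233766420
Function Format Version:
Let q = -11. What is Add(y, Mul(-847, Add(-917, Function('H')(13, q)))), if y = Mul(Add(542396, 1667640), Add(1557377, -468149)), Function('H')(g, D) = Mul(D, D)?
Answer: 2407233766420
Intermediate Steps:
Function('H')(g, D) = Pow(D, 2)
y = 2407233092208 (y = Mul(2210036, 1089228) = 2407233092208)
Add(y, Mul(-847, Add(-917, Function('H')(13, q)))) = Add(2407233092208, Mul(-847, Add(-917, Pow(-11, 2)))) = Add(2407233092208, Mul(-847, Add(-917, 121))) = Add(2407233092208, Mul(-847, -796)) = Add(2407233092208, 674212) = 2407233766420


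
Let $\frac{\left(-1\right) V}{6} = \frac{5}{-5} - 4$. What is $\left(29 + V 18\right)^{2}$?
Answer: $323761$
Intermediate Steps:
$V = 30$ ($V = - 6 \left(\frac{5}{-5} - 4\right) = - 6 \left(5 \left(- \frac{1}{5}\right) - 4\right) = - 6 \left(-1 - 4\right) = \left(-6\right) \left(-5\right) = 30$)
$\left(29 + V 18\right)^{2} = \left(29 + 30 \cdot 18\right)^{2} = \left(29 + 540\right)^{2} = 569^{2} = 323761$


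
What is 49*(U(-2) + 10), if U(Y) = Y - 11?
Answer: -147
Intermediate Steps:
U(Y) = -11 + Y
49*(U(-2) + 10) = 49*((-11 - 2) + 10) = 49*(-13 + 10) = 49*(-3) = -147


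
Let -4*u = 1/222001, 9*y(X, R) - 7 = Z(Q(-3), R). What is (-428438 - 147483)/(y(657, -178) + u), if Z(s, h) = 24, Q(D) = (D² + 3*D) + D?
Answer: -4602781365156/27528115 ≈ -1.6720e+5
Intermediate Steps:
Q(D) = D² + 4*D
y(X, R) = 31/9 (y(X, R) = 7/9 + (⅑)*24 = 7/9 + 8/3 = 31/9)
u = -1/888004 (u = -¼/222001 = -¼*1/222001 = -1/888004 ≈ -1.1261e-6)
(-428438 - 147483)/(y(657, -178) + u) = (-428438 - 147483)/(31/9 - 1/888004) = -575921/27528115/7992036 = -575921*7992036/27528115 = -4602781365156/27528115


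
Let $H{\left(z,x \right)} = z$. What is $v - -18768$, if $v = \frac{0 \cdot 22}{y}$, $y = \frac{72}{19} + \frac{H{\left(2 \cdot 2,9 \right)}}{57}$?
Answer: $18768$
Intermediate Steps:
$y = \frac{220}{57}$ ($y = \frac{72}{19} + \frac{2 \cdot 2}{57} = 72 \cdot \frac{1}{19} + 4 \cdot \frac{1}{57} = \frac{72}{19} + \frac{4}{57} = \frac{220}{57} \approx 3.8596$)
$v = 0$ ($v = \frac{0 \cdot 22}{\frac{220}{57}} = 0 \cdot \frac{57}{220} = 0$)
$v - -18768 = 0 - -18768 = 0 + 18768 = 18768$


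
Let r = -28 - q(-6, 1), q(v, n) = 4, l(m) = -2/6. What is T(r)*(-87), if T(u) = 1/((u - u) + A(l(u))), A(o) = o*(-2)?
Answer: -261/2 ≈ -130.50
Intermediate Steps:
l(m) = -⅓ (l(m) = -2*⅙ = -⅓)
A(o) = -2*o
r = -32 (r = -28 - 1*4 = -28 - 4 = -32)
T(u) = 3/2 (T(u) = 1/((u - u) - 2*(-⅓)) = 1/(0 + ⅔) = 1/(⅔) = 3/2)
T(r)*(-87) = (3/2)*(-87) = -261/2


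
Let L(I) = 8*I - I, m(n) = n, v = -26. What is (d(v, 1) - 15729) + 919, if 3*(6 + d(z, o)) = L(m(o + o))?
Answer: -44434/3 ≈ -14811.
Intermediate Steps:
L(I) = 7*I
d(z, o) = -6 + 14*o/3 (d(z, o) = -6 + (7*(o + o))/3 = -6 + (7*(2*o))/3 = -6 + (14*o)/3 = -6 + 14*o/3)
(d(v, 1) - 15729) + 919 = ((-6 + (14/3)*1) - 15729) + 919 = ((-6 + 14/3) - 15729) + 919 = (-4/3 - 15729) + 919 = -47191/3 + 919 = -44434/3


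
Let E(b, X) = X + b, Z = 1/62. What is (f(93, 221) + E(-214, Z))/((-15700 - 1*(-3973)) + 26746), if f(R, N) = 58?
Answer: -9671/931178 ≈ -0.010386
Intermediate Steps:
Z = 1/62 ≈ 0.016129
(f(93, 221) + E(-214, Z))/((-15700 - 1*(-3973)) + 26746) = (58 + (1/62 - 214))/((-15700 - 1*(-3973)) + 26746) = (58 - 13267/62)/((-15700 + 3973) + 26746) = -9671/(62*(-11727 + 26746)) = -9671/62/15019 = -9671/62*1/15019 = -9671/931178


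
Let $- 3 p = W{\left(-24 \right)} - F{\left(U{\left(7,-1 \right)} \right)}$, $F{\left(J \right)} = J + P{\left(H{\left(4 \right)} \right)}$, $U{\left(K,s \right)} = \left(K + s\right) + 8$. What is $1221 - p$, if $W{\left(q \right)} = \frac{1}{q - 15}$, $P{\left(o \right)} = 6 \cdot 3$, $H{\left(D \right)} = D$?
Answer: $\frac{141608}{117} \approx 1210.3$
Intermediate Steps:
$U{\left(K,s \right)} = 8 + K + s$
$P{\left(o \right)} = 18$
$W{\left(q \right)} = \frac{1}{-15 + q}$
$F{\left(J \right)} = 18 + J$ ($F{\left(J \right)} = J + 18 = 18 + J$)
$p = \frac{1249}{117}$ ($p = - \frac{\frac{1}{-15 - 24} - \left(18 + \left(8 + 7 - 1\right)\right)}{3} = - \frac{\frac{1}{-39} - \left(18 + 14\right)}{3} = - \frac{- \frac{1}{39} - 32}{3} = \left(- \frac{1}{3}\right) \left(- \frac{1249}{39}\right) = \frac{1249}{117} \approx 10.675$)
$1221 - p = 1221 - \frac{1249}{117} = \frac{141608}{117}$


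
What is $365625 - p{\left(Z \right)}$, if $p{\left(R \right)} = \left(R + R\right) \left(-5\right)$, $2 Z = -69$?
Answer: $365280$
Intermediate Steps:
$Z = - \frac{69}{2}$ ($Z = \frac{1}{2} \left(-69\right) = - \frac{69}{2} \approx -34.5$)
$p{\left(R \right)} = - 10 R$ ($p{\left(R \right)} = 2 R \left(-5\right) = - 10 R$)
$365625 - p{\left(Z \right)} = 365625 - \left(-10\right) \left(- \frac{69}{2}\right) = 365625 - 345 = 365280$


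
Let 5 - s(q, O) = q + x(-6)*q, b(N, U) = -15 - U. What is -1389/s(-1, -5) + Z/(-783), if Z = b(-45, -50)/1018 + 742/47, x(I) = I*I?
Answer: -4339040137/131121963 ≈ -33.092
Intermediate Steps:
x(I) = I**2
Z = 757001/47846 (Z = (-15 - 1*(-50))/1018 + 742/47 = (-15 + 50)*(1/1018) + 742*(1/47) = 35*(1/1018) + 742/47 = 35/1018 + 742/47 = 757001/47846 ≈ 15.822)
s(q, O) = 5 - 37*q (s(q, O) = 5 - (q + (-6)**2*q) = 5 - (q + 36*q) = 5 - 37*q)
-1389/s(-1, -5) + Z/(-783) = -1389/(5 - 37*(-1)) + (757001/47846)/(-783) = -1389/(5 + 37) + (757001/47846)*(-1/783) = -1389/42 - 757001/37463418 = -1389*1/42 - 757001/37463418 = -463/14 - 757001/37463418 = -4339040137/131121963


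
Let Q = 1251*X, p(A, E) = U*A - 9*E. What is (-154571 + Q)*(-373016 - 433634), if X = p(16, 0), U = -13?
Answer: 334581480350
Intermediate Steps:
p(A, E) = -13*A - 9*E
X = -208 (X = -13*16 - 9*0 = -208 + 0 = -208)
Q = -260208 (Q = 1251*(-208) = -260208)
(-154571 + Q)*(-373016 - 433634) = (-154571 - 260208)*(-373016 - 433634) = -414779*(-806650) = 334581480350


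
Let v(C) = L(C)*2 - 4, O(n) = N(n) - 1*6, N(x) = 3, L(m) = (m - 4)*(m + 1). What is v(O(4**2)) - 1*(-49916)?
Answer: 49940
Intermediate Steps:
L(m) = (1 + m)*(-4 + m) (L(m) = (-4 + m)*(1 + m) = (1 + m)*(-4 + m))
O(n) = -3 (O(n) = 3 - 1*6 = 3 - 6 = -3)
v(C) = -12 - 6*C + 2*C**2 (v(C) = (-4 + C**2 - 3*C)*2 - 4 = (-8 - 6*C + 2*C**2) - 4 = -12 - 6*C + 2*C**2)
v(O(4**2)) - 1*(-49916) = (-12 - 6*(-3) + 2*(-3)**2) - 1*(-49916) = (-12 + 18 + 2*9) + 49916 = (-12 + 18 + 18) + 49916 = 24 + 49916 = 49940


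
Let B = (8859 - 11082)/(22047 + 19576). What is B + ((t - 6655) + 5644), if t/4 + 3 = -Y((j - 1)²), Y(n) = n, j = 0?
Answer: -42749044/41623 ≈ -1027.1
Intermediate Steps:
t = -16 (t = -12 + 4*(-(0 - 1)²) = -12 + 4*(-1*(-1)²) = -12 + 4*(-1*1) = -12 + 4*(-1) = -12 - 4 = -16)
B = -2223/41623 ≈ -0.053408
B + ((t - 6655) + 5644) = -2223/41623 + ((-16 - 6655) + 5644) = -2223/41623 + (-6671 + 5644) = -2223/41623 - 1027 = -42749044/41623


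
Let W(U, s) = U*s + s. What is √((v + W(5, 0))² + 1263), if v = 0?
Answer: √1263 ≈ 35.539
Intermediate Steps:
W(U, s) = s + U*s
√((v + W(5, 0))² + 1263) = √((0 + 0*(1 + 5))² + 1263) = √((0 + 0*6)² + 1263) = √((0 + 0)² + 1263) = √(0² + 1263) = √(0 + 1263) = √1263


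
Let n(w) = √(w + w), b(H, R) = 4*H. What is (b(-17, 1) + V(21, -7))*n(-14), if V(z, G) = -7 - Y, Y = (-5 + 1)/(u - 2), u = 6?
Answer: -148*I*√7 ≈ -391.57*I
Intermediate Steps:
n(w) = √2*√w (n(w) = √(2*w) = √2*√w)
Y = -1 (Y = (-5 + 1)/(6 - 2) = -4/4 = -4*¼ = -1)
V(z, G) = -6 (V(z, G) = -7 - 1*(-1) = -7 + 1 = -6)
(b(-17, 1) + V(21, -7))*n(-14) = (4*(-17) - 6)*(√2*√(-14)) = (-68 - 6)*(√2*(I*√14)) = -148*I*√7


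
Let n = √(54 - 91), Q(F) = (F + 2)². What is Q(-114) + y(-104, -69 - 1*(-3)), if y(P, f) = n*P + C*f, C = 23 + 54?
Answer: 7462 - 104*I*√37 ≈ 7462.0 - 632.61*I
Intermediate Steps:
C = 77
Q(F) = (2 + F)²
n = I*√37 (n = √(-37) = I*√37 ≈ 6.0828*I)
y(P, f) = 77*f + I*P*√37 (y(P, f) = (I*√37)*P + 77*f = I*P*√37 + 77*f = 77*f + I*P*√37)
Q(-114) + y(-104, -69 - 1*(-3)) = (2 - 114)² + (77*(-69 - 1*(-3)) + I*(-104)*√37) = (-112)² + (77*(-69 + 3) - 104*I*√37) = 12544 + (77*(-66) - 104*I*√37) = 12544 + (-5082 - 104*I*√37) = 7462 - 104*I*√37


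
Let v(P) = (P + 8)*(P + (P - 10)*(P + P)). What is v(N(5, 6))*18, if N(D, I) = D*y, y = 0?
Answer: 0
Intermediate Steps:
N(D, I) = 0 (N(D, I) = D*0 = 0)
v(P) = (8 + P)*(P + 2*P*(-10 + P)) (v(P) = (8 + P)*(P + (-10 + P)*(2*P)) = (8 + P)*(P + 2*P*(-10 + P)))
v(N(5, 6))*18 = (0*(-152 - 3*0 + 2*0²))*18 = (0*(-152 + 0 + 2*0))*18 = (0*(-152 + 0 + 0))*18 = (0*(-152))*18 = 0*18 = 0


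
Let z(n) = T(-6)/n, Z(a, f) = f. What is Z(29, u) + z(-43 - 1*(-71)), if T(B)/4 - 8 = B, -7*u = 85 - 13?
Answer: -10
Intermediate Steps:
u = -72/7 (u = -(85 - 13)/7 = -1/7*72 = -72/7 ≈ -10.286)
T(B) = 32 + 4*B
z(n) = 8/n (z(n) = (32 + 4*(-6))/n = (32 - 24)/n = 8/n)
Z(29, u) + z(-43 - 1*(-71)) = -72/7 + 8/(-43 - 1*(-71)) = -72/7 + 8/(-43 + 71) = -72/7 + 8/28 = -72/7 + 8*(1/28) = -72/7 + 2/7 = -10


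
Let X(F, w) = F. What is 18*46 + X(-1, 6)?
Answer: 827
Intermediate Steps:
18*46 + X(-1, 6) = 18*46 - 1 = 828 - 1 = 827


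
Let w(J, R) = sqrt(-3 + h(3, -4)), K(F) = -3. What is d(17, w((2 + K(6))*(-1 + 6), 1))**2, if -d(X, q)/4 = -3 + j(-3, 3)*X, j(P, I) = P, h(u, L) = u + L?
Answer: 46656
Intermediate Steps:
h(u, L) = L + u
w(J, R) = 2*I (w(J, R) = sqrt(-3 + (-4 + 3)) = sqrt(-3 - 1) = sqrt(-4) = 2*I)
d(X, q) = 12 + 12*X (d(X, q) = -4*(-3 - 3*X) = 12 + 12*X)
d(17, w((2 + K(6))*(-1 + 6), 1))**2 = (12 + 12*17)**2 = (12 + 204)**2 = 216**2 = 46656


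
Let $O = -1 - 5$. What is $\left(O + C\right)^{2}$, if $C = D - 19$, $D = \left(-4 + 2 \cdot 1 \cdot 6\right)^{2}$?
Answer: $1521$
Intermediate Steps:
$D = 64$ ($D = \left(-4 + 2 \cdot 6\right)^{2} = \left(-4 + 12\right)^{2} = 8^{2} = 64$)
$O = -6$ ($O = -1 - 5 = -6$)
$C = 45$ ($C = 64 - 19 = 45$)
$\left(O + C\right)^{2} = \left(-6 + 45\right)^{2} = 39^{2} = 1521$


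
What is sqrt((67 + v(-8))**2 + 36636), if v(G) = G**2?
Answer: sqrt(53797) ≈ 231.94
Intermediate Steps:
sqrt((67 + v(-8))**2 + 36636) = sqrt((67 + (-8)**2)**2 + 36636) = sqrt((67 + 64)**2 + 36636) = sqrt(131**2 + 36636) = sqrt(17161 + 36636) = sqrt(53797)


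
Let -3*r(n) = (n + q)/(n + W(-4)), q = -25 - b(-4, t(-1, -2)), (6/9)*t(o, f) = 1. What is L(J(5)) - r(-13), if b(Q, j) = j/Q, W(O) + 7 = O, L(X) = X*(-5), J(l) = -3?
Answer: 8941/576 ≈ 15.523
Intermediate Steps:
t(o, f) = 3/2 (t(o, f) = (3/2)*1 = 3/2)
L(X) = -5*X
W(O) = -7 + O
q = -197/8 (q = -25 - 3/(2*(-4)) = -25 - 3*(-1)/(2*4) = -25 - 1*(-3/8) = -25 + 3/8 = -197/8 ≈ -24.625)
r(n) = -(-197/8 + n)/(3*(-11 + n)) (r(n) = -(n - 197/8)/(3*(n + (-7 - 4))) = -(-197/8 + n)/(3*(n - 11)) = -(-197/8 + n)/(3*(-11 + n)))
L(J(5)) - r(-13) = -5*(-3) - (197 - 8*(-13))/(24*(-11 - 13)) = 15 - (197 + 104)/(24*(-24)) = 15 - (-1)*301/(24*24) = 15 - 1*(-301/576) = 15 + 301/576 = 8941/576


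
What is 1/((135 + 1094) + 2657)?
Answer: 1/3886 ≈ 0.00025733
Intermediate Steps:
1/((135 + 1094) + 2657) = 1/(1229 + 2657) = 1/3886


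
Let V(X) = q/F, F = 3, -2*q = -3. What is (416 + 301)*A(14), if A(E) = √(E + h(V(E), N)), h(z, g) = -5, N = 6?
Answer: 2151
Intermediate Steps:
q = 3/2 (q = -½*(-3) = 3/2 ≈ 1.5000)
V(X) = ½ (V(X) = (3/2)/3 = (3/2)*(⅓) = ½)
A(E) = √(-5 + E) (A(E) = √(E - 5) = √(-5 + E))
(416 + 301)*A(14) = (416 + 301)*√(-5 + 14) = 717*√9 = 717*3 = 2151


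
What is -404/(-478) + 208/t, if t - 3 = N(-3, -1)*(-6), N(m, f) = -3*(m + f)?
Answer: -35774/16491 ≈ -2.1693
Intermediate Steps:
N(m, f) = -3*f - 3*m (N(m, f) = -3*(f + m) = -3*f - 3*m)
t = -69 (t = 3 + (-3*(-1) - 3*(-3))*(-6) = 3 + (3 + 9)*(-6) = 3 + 12*(-6) = 3 - 72 = -69)
-404/(-478) + 208/t = -404/(-478) + 208/(-69) = -404*(-1/478) + 208*(-1/69) = 202/239 - 208/69 = -35774/16491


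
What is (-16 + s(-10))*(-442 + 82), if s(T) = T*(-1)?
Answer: 2160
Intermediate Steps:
s(T) = -T
(-16 + s(-10))*(-442 + 82) = (-16 - 1*(-10))*(-442 + 82) = (-16 + 10)*(-360) = -6*(-360) = 2160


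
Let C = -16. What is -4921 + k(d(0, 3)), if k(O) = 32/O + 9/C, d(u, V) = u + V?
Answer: -235723/48 ≈ -4910.9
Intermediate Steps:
d(u, V) = V + u
k(O) = -9/16 + 32/O (k(O) = 32/O + 9/(-16) = 32/O + 9*(-1/16) = 32/O - 9/16 = -9/16 + 32/O)
-4921 + k(d(0, 3)) = -4921 + (-9/16 + 32/(3 + 0)) = -4921 + (-9/16 + 32/3) = -4921 + 485/48 = -235723/48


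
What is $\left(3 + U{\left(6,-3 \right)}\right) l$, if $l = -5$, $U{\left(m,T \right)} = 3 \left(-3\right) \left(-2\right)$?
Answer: $-105$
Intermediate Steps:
$U{\left(m,T \right)} = 18$ ($U{\left(m,T \right)} = \left(-9\right) \left(-2\right) = 18$)
$\left(3 + U{\left(6,-3 \right)}\right) l = \left(3 + 18\right) \left(-5\right) = 21 \left(-5\right) = -105$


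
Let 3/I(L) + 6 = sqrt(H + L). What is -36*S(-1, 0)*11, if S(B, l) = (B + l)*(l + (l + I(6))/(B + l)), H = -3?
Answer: 216 + 36*sqrt(3) ≈ 278.35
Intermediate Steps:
I(L) = 3/(-6 + sqrt(-3 + L))
S(B, l) = (B + l)*(l + (l + 3/(-6 + sqrt(3)))/(B + l)) (S(B, l) = (B + l)*(l + (l + 3/(-6 + sqrt(-3 + 6)))/(B + l)) = (B + l)*(l + (l + 3/(-6 + sqrt(3)))/(B + l)))
-36*S(-1, 0)*11 = -36*(-6/11 + 0 + 0**2 - sqrt(3)/11 - 1*0)*11 = -36*(-6/11 + 0 + 0 - sqrt(3)/11 + 0)*11 = -36*(-6/11 - sqrt(3)/11)*11 = (216/11 + 36*sqrt(3)/11)*11 = 216 + 36*sqrt(3)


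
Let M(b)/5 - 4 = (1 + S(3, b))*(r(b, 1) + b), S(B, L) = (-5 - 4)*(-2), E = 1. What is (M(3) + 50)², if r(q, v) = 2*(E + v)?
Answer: 540225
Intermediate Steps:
S(B, L) = 18 (S(B, L) = -9*(-2) = 18)
r(q, v) = 2 + 2*v (r(q, v) = 2*(1 + v) = 2 + 2*v)
M(b) = 400 + 95*b (M(b) = 20 + 5*((1 + 18)*((2 + 2*1) + b)) = 20 + 5*(19*((2 + 2) + b)) = 20 + 5*(19*(4 + b)) = 20 + 5*(76 + 19*b) = 20 + (380 + 95*b) = 400 + 95*b)
(M(3) + 50)² = ((400 + 95*3) + 50)² = ((400 + 285) + 50)² = (685 + 50)² = 735² = 540225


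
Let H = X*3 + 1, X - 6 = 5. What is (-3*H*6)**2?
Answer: 374544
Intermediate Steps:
X = 11 (X = 6 + 5 = 11)
H = 34 (H = 11*3 + 1 = 33 + 1 = 34)
(-3*H*6)**2 = (-3*34*6)**2 = (-102*6)**2 = (-612)**2 = 374544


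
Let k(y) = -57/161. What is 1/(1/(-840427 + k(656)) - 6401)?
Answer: -135308804/866111654565 ≈ -0.00015623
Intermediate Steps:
k(y) = -57/161 (k(y) = -57*1/161 = -57/161)
1/(1/(-840427 + k(656)) - 6401) = 1/(1/(-840427 - 57/161) - 6401) = 1/(1/(-135308804/161) - 6401) = 1/(-161/135308804 - 6401) = 1/(-866111654565/135308804) = -135308804/866111654565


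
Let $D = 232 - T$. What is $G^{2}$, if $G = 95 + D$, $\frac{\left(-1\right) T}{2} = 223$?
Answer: $597529$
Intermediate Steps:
$T = -446$ ($T = \left(-2\right) 223 = -446$)
$D = 678$ ($D = 232 - -446 = 232 + 446 = 678$)
$G = 773$ ($G = 95 + 678 = 773$)
$G^{2} = 773^{2} = 597529$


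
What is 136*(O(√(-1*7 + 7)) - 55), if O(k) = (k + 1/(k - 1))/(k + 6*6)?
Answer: -67354/9 ≈ -7483.8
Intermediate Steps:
O(k) = (k + 1/(-1 + k))/(36 + k) (O(k) = (k + 1/(-1 + k))/(k + 36) = (k + 1/(-1 + k))/(36 + k))
136*(O(√(-1*7 + 7)) - 55) = 136*((1 + (√(-1*7 + 7))² - √(-1*7 + 7))/(-36 + (√(-1*7 + 7))² + 35*√(-1*7 + 7)) - 55) = 136*((1 + (√(-7 + 7))² - √(-7 + 7))/(-36 + (√(-7 + 7))² + 35*√(-7 + 7)) - 55) = 136*((1 + (√0)² - √0)/(-36 + (√0)² + 35*√0) - 55) = 136*((1 + 0² - 1*0)/(-36 + 0² + 35*0) - 55) = 136*((1 + 0 + 0)/(-36 + 0 + 0) - 55) = 136*(1/(-36) - 55) = 136*(-1/36*1 - 55) = 136*(-1/36 - 55) = 136*(-1981/36) = -67354/9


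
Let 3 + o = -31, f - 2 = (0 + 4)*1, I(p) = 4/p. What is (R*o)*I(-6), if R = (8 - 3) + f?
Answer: 748/3 ≈ 249.33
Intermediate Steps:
f = 6 (f = 2 + (0 + 4)*1 = 2 + 4*1 = 2 + 4 = 6)
R = 11 (R = (8 - 3) + 6 = 5 + 6 = 11)
o = -34 (o = -3 - 31 = -34)
(R*o)*I(-6) = (11*(-34))*(4/(-6)) = -1496*(-1)/6 = -374*(-⅔) = 748/3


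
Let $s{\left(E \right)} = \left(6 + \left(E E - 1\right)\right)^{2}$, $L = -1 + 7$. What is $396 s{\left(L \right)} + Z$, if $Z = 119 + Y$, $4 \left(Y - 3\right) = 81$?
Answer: $\frac{2663273}{4} \approx 6.6582 \cdot 10^{5}$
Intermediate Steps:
$Y = \frac{93}{4}$ ($Y = 3 + \frac{1}{4} \cdot 81 = 3 + \frac{81}{4} = \frac{93}{4} \approx 23.25$)
$L = 6$
$s{\left(E \right)} = \left(5 + E^{2}\right)^{2}$ ($s{\left(E \right)} = \left(6 + \left(E^{2} - 1\right)\right)^{2} = \left(6 + \left(-1 + E^{2}\right)\right)^{2} = \left(5 + E^{2}\right)^{2}$)
$Z = \frac{569}{4}$ ($Z = 119 + \frac{93}{4} = \frac{569}{4} \approx 142.25$)
$396 s{\left(L \right)} + Z = 396 \left(5 + 6^{2}\right)^{2} + \frac{569}{4} = 396 \left(5 + 36\right)^{2} + \frac{569}{4} = 396 \cdot 41^{2} + \frac{569}{4} = 396 \cdot 1681 + \frac{569}{4} = 665676 + \frac{569}{4} = \frac{2663273}{4}$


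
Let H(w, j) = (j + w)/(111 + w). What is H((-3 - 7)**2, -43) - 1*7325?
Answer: -1545518/211 ≈ -7324.7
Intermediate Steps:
H(w, j) = (j + w)/(111 + w)
H((-3 - 7)**2, -43) - 1*7325 = (-43 + (-3 - 7)**2)/(111 + (-3 - 7)**2) - 1*7325 = (-43 + (-10)**2)/(111 + (-10)**2) - 7325 = (-43 + 100)/(111 + 100) - 7325 = 57/211 - 7325 = -1545518/211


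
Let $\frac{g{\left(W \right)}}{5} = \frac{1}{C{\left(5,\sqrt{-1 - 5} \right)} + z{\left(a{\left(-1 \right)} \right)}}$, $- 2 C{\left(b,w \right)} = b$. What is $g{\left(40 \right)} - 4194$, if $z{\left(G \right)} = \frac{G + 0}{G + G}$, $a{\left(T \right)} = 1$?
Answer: $- \frac{8393}{2} \approx -4196.5$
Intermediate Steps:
$C{\left(b,w \right)} = - \frac{b}{2}$
$z{\left(G \right)} = \frac{1}{2}$ ($z{\left(G \right)} = \frac{G}{2 G} = G \frac{1}{2 G} = \frac{1}{2}$)
$g{\left(W \right)} = - \frac{5}{2}$ ($g{\left(W \right)} = \frac{5}{\left(- \frac{1}{2}\right) 5 + \frac{1}{2}} = \frac{5}{- \frac{5}{2} + \frac{1}{2}} = \frac{5}{-2} = 5 \left(- \frac{1}{2}\right) = - \frac{5}{2}$)
$g{\left(40 \right)} - 4194 = - \frac{5}{2} - 4194 = - \frac{8393}{2}$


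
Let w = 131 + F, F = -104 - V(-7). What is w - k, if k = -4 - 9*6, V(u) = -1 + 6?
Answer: 80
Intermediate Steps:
V(u) = 5
k = -58 (k = -4 - 54 = -58)
F = -109 (F = -104 - 1*5 = -104 - 5 = -109)
w = 22 (w = 131 - 109 = 22)
w - k = 22 - 1*(-58) = 22 + 58 = 80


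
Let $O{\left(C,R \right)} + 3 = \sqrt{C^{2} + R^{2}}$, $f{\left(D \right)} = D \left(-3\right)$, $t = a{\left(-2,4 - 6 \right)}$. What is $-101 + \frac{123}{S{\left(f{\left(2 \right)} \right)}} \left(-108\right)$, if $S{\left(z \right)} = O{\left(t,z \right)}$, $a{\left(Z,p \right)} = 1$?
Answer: $- \frac{10670}{7} - \frac{3321 \sqrt{37}}{7} \approx -4410.1$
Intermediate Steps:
$t = 1$
$f{\left(D \right)} = - 3 D$
$O{\left(C,R \right)} = -3 + \sqrt{C^{2} + R^{2}}$
$S{\left(z \right)} = -3 + \sqrt{1 + z^{2}}$ ($S{\left(z \right)} = -3 + \sqrt{1^{2} + z^{2}} = -3 + \sqrt{1 + z^{2}}$)
$-101 + \frac{123}{S{\left(f{\left(2 \right)} \right)}} \left(-108\right) = -101 + \frac{123}{-3 + \sqrt{1 + \left(\left(-3\right) 2\right)^{2}}} \left(-108\right) = -101 + \frac{123}{-3 + \sqrt{1 + \left(-6\right)^{2}}} \left(-108\right) = -101 + \frac{123}{-3 + \sqrt{1 + 36}} \left(-108\right) = -101 + \frac{123}{-3 + \sqrt{37}} \left(-108\right) = -101 - \frac{13284}{-3 + \sqrt{37}}$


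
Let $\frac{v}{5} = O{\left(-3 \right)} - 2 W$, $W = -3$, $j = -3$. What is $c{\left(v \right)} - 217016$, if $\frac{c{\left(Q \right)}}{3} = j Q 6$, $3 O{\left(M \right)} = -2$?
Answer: $-218456$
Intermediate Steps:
$O{\left(M \right)} = - \frac{2}{3}$ ($O{\left(M \right)} = \frac{1}{3} \left(-2\right) = - \frac{2}{3}$)
$v = \frac{80}{3}$ ($v = 5 \left(- \frac{2}{3} - -6\right) = 5 \left(- \frac{2}{3} + 6\right) = 5 \cdot \frac{16}{3} = \frac{80}{3} \approx 26.667$)
$c{\left(Q \right)} = - 54 Q$ ($c{\left(Q \right)} = 3 - 3 Q 6 = 3 \left(- 18 Q\right) = - 54 Q$)
$c{\left(v \right)} - 217016 = \left(-54\right) \frac{80}{3} - 217016 = -1440 - 217016 = -218456$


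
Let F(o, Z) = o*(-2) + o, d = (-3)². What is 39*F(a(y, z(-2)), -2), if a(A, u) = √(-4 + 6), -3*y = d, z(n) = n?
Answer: -39*√2 ≈ -55.154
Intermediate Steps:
d = 9
y = -3 (y = -⅓*9 = -3)
a(A, u) = √2
F(o, Z) = -o (F(o, Z) = -2*o + o = -o)
39*F(a(y, z(-2)), -2) = 39*(-√2) = -39*√2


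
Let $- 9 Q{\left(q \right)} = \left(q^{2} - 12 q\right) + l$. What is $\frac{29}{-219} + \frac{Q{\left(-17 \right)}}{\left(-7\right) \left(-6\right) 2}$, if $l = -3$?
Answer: $- \frac{3077}{3942} \approx -0.78057$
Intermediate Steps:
$Q{\left(q \right)} = \frac{1}{3} - \frac{q^{2}}{9} + \frac{4 q}{3}$ ($Q{\left(q \right)} = - \frac{\left(q^{2} - 12 q\right) - 3}{9} = - \frac{-3 + q^{2} - 12 q}{9} = \frac{1}{3} - \frac{q^{2}}{9} + \frac{4 q}{3}$)
$\frac{29}{-219} + \frac{Q{\left(-17 \right)}}{\left(-7\right) \left(-6\right) 2} = \frac{29}{-219} + \frac{\frac{1}{3} - \frac{\left(-17\right)^{2}}{9} + \frac{4}{3} \left(-17\right)}{\left(-7\right) \left(-6\right) 2} = 29 \left(- \frac{1}{219}\right) + \frac{\frac{1}{3} - \frac{289}{9} - \frac{68}{3}}{42 \cdot 2} = - \frac{29}{219} + \frac{\frac{1}{3} - \frac{289}{9} - \frac{68}{3}}{84} = - \frac{29}{219} - \frac{35}{54} = - \frac{3077}{3942}$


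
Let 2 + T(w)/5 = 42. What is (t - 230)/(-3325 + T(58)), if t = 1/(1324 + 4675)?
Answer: 1379769/18746875 ≈ 0.073600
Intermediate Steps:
T(w) = 200 (T(w) = -10 + 5*42 = -10 + 210 = 200)
t = 1/5999 ≈ 0.00016669
(t - 230)/(-3325 + T(58)) = (1/5999 - 230)/(-3325 + 200) = -1379769/5999/(-3125) = -1379769/5999*(-1/3125) = 1379769/18746875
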